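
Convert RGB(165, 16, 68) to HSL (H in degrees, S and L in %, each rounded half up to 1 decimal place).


Normalize: R'=165/255≈0.6471, G'=16/255≈0.0627, B'=68/255≈0.2667
Max=165/255, Min=16/255, Δ=Max-Min=149/255
L = (Max+Min)/2 = (165+16)/510 = 181/510 = 0.35490… → L = 35.5%
L ≤ 0.5 → S = Δ/(Max+Min) = 149/(165+16) = 149/181 = 0.82320… → S = 82.3%
(the 1/255 factors cancel in S and H, so raw channel differences can be used)
Max is R' → H = 60 × (((G-B)/Δ) mod 6) = 60 × (((16-68)/149) mod 6)
  (-52)/149 = -0.3489…; negative, so add 6 → 5.6510…
  H = 60 × 5.6510… = 339.060…° → H = 339.1°
= HSL(339.1°, 82.3%, 35.5%)


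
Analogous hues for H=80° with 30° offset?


Base hue: 80°
Left analog: (80 - 30) mod 360 = 50°
Right analog: (80 + 30) mod 360 = 110°
Analogous hues = 50° and 110°


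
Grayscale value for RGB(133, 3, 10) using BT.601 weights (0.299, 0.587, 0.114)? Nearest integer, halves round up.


Gray = 0.299×R + 0.587×G + 0.114×B
Gray = 0.299×133 + 0.587×3 + 0.114×10
Gray = 39.767 + 1.761 + 1.140
Gray = 42.668 → round half up → 43
Gray = 43


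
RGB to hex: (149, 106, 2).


R = 149 → 95 (hex)
G = 106 → 6A (hex)
B = 2 → 02 (hex)
Hex = #956A02


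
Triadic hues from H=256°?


Triadic: equally spaced at 120° intervals
H1 = 256°
H2 = (256 + 120) mod 360 = 16°
H3 = (256 + 240) mod 360 = 136°
Triadic = 256°, 16°, 136°


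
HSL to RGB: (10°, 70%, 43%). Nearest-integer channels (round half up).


H=10°, S=0.70, L=0.43
C = (1-|2L-1|)×S = (1-|-0.14|)×0.70 = 0.602
H' = H/60 = 10/60 ≈ 0.1667; X = C×(1-|H' mod 2 - 1|) ≈ 0.1003
m = L - C/2 = 0.43 - 0.301 = 0.129
Sector ⌊H'⌋ = 0 → (R',G',B') = (0.602, ≈0.1003, 0.0)
RGB = ((R'+m)×255, (G'+m)×255, (B'+m)×255) = (186.405, 58.48, 32.895)
Round half up → RGB(186, 58, 33)


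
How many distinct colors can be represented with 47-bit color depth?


Colors = 2^bits = 2^47
= 140,737,488,355,328 colors


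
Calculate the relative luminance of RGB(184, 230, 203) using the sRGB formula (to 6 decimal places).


Linearize each channel (sRGB transfer function): c = v/255; c_lin = c/12.92 if c ≤ 0.04045, else ((c+0.055)/1.055)^2.4
  R: 184/255 ≈ 0.721569 > 0.04045 → ((0.721569+0.055)/1.055)^2.4 ≈ 0.479320
  G: 230/255 ≈ 0.901961 > 0.04045 → ((0.901961+0.055)/1.055)^2.4 ≈ 0.791298
  B: 203/255 ≈ 0.796078 > 0.04045 → ((0.796078+0.055)/1.055)^2.4 ≈ 0.597202
R_lin = 0.479320, G_lin = 0.791298, B_lin = 0.597202
L = 0.2126×R + 0.7152×G + 0.0722×B
L = 0.2126×0.479320 + 0.7152×0.791298 + 0.0722×0.597202
L ≈ 0.710958


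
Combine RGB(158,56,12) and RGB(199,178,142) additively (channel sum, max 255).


Additive: each channel = min(255, C₁+C₂)
R: 158+199 = 357 → 255
G: 56+178 = 234 → 234
B: 12+142 = 154 → 154
= RGB(255, 234, 154)


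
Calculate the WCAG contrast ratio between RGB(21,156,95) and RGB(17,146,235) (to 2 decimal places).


Linearize each sRGB channel c=v/255: c/12.92 if c ≤ 0.04045 else ((c+0.055)/1.055)^2.4
L = 0.2126×R_lin + 0.7152×G_lin + 0.0722×B_lin
Color 1 (21,156,95):
  R=21: 21/255≈0.0824 > 0.04045 → ((0.0824+0.055)/1.055)^2.4 ≈ 0.00750
  G=156: 156/255≈0.6118 > 0.04045 → ((0.6118+0.055)/1.055)^2.4 ≈ 0.33245
  B=95: 95/255≈0.3725 > 0.04045 → ((0.3725+0.055)/1.055)^2.4 ≈ 0.11444
  L1 = 0.2126×0.00750 + 0.7152×0.33245 + 0.0722×0.11444 ≈ 0.24763
Color 2 (17,146,235):
  R=17: 17/255≈0.0667 > 0.04045 → ((0.0667+0.055)/1.055)^2.4 ≈ 0.00561
  G=146: 146/255≈0.5725 > 0.04045 → ((0.5725+0.055)/1.055)^2.4 ≈ 0.28744
  B=235: 235/255≈0.9216 > 0.04045 → ((0.9216+0.055)/1.055)^2.4 ≈ 0.83077
  L2 = 0.2126×0.00561 + 0.7152×0.28744 + 0.0722×0.83077 ≈ 0.26675
Lighter = 0.26675, Darker = 0.24763
Ratio = (L_lighter + 0.05) / (L_darker + 0.05)
Ratio = (0.26675 + 0.05) / (0.24763 + 0.05) = 0.31675 / 0.29763 ≈ 1.0643
Ratio ≈ 1.06:1


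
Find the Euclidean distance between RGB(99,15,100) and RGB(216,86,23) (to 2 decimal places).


d = √[(R₁-R₂)² + (G₁-G₂)² + (B₁-B₂)²]
d = √[(99-216)² + (15-86)² + (100-23)²]
d = √[13689 + 5041 + 5929]
d = √24659
d ≈ 157.03


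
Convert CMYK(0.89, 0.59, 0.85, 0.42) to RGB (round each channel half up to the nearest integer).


R = 255 × (1-C) × (1-K) = 255 × 0.11 × 0.58 = 16.269 → 16
G = 255 × (1-M) × (1-K) = 255 × 0.41 × 0.58 = 60.639 → 61
B = 255 × (1-Y) × (1-K) = 255 × 0.15 × 0.58 = 22.185 → 22
= RGB(16, 61, 22)


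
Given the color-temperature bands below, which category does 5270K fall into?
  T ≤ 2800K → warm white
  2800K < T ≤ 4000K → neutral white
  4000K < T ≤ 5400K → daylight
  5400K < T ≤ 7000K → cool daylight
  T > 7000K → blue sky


Temperature: 5270K
4000K < 5270K ≤ 5400K → daylight
Classification: daylight


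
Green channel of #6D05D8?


Color: #6D05D8
R = 6D = 109
G = 05 = 5
B = D8 = 216
Green = 5


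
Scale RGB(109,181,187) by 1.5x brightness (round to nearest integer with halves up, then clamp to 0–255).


Multiply each channel by 1.5, round half up, clamp to [0, 255]
R: 109×1.5 = 163.5 → round → 164
G: 181×1.5 = 271.5 → round → 272 → clamp → 255
B: 187×1.5 = 280.5 → round → 281 → clamp → 255
= RGB(164, 255, 255)


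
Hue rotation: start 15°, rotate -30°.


New hue = (H + rotation) mod 360
New hue = (15 -30) mod 360
= -15 mod 360
= 345°


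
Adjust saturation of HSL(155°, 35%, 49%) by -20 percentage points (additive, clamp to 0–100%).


Original S = 35%
Adjustment = -20 percentage points
New S = 35 + (-20) = 15
Clamp to [0, 100] → 15
= HSL(155°, 15%, 49%)


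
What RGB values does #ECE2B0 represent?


EC → 236 (R)
E2 → 226 (G)
B0 → 176 (B)
= RGB(236, 226, 176)


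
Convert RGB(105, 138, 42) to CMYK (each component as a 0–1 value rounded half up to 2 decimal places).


R'=105/255≈0.4118, G'=138/255≈0.5412, B'=42/255≈0.1647
K = 1 - max(R',G',B') = 1 - 138/255 = 117/255 = 0.45882… → 0.46
(1-R'-K)/(1-K) simplifies to (max-R)/max with max = 138:
C = (138-105)/138 = 33/138 = 0.23913… → 0.24
M = (138-138)/138 = 0/138 = 0 → 0.00
Y = (138-42)/138 = 96/138 = 0.69565… → 0.70
= CMYK(0.24, 0.00, 0.70, 0.46)


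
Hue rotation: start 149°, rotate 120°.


New hue = (H + rotation) mod 360
New hue = (149 + 120) mod 360
= 269 mod 360
= 269°


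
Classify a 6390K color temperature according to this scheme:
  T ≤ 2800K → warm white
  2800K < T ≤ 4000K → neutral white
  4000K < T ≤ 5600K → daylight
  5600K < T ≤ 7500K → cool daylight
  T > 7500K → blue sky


Temperature: 6390K
5600K < 6390K ≤ 7500K → cool daylight
Classification: cool daylight


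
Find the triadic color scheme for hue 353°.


Triadic: equally spaced at 120° intervals
H1 = 353°
H2 = (353 + 120) mod 360 = 113°
H3 = (353 + 240) mod 360 = 233°
Triadic = 353°, 113°, 233°


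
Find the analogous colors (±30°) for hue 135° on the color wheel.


Base hue: 135°
Left analog: (135 - 30) mod 360 = 105°
Right analog: (135 + 30) mod 360 = 165°
Analogous hues = 105° and 165°


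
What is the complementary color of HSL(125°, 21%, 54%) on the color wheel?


Complement = opposite side of color wheel = hue + 180°
H' = (125 + 180) mod 360 = 305°
S and L unchanged.
= HSL(305°, 21%, 54%)


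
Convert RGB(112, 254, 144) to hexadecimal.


R = 112 → 70 (hex)
G = 254 → FE (hex)
B = 144 → 90 (hex)
Hex = #70FE90


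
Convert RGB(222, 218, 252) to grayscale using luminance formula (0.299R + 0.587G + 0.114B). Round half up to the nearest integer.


Gray = 0.299×R + 0.587×G + 0.114×B
Gray = 0.299×222 + 0.587×218 + 0.114×252
Gray = 66.378 + 127.966 + 28.728
Gray = 223.072 → round half up → 223
Gray = 223


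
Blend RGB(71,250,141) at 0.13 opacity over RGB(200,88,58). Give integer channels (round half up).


C = α×F + (1-α)×B, with 1-α = 0.87
R: 0.13×71 + 0.87×200 = 9.23 + 174.00 = 183.23 → 183
G: 0.13×250 + 0.87×88 = 32.50 + 76.56 = 109.06 → 109
B: 0.13×141 + 0.87×58 = 18.33 + 50.46 = 68.79 → 69
= RGB(183, 109, 69)


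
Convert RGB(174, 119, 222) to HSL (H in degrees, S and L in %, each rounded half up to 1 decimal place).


Normalize: R'=174/255≈0.6824, G'=119/255≈0.4667, B'=222/255≈0.8706
Max=222/255, Min=119/255, Δ=Max-Min=103/255
L = (Max+Min)/2 = (222+119)/510 = 341/510 = 0.66862… → L = 66.9%
L > 0.5 → S = Δ/(2-Max-Min) = 103/(510-222-119) = 103/169 = 0.60946… → S = 60.9%
(the 1/255 factors cancel in S and H, so raw channel differences can be used)
Max is B' → H = 60 × ((R-G)/Δ + 4) = 60 × ((174-119)/103 + 4)
  55/103 + 4 = 0.5339… + 4 = 4.5339…
  H = 60 × 4.5339… = 272.038…° → H = 272.0°
= HSL(272.0°, 60.9%, 66.9%)


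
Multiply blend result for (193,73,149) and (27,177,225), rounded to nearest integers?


Multiply: C = A×B/255, rounded to nearest integer
R: 193×27/255 = 5211/255 ≈ 20.435 → 20
G: 73×177/255 = 12921/255 ≈ 50.671 → 51
B: 149×225/255 = 33525/255 ≈ 131.471 → 131
= RGB(20, 51, 131)


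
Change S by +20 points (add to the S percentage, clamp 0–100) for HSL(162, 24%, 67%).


Original S = 24%
Adjustment = +20 percentage points
New S = 24 + (20) = 44
Clamp to [0, 100] → 44
= HSL(162°, 44%, 67%)


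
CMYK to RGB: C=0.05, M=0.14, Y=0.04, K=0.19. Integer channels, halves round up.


R = 255 × (1-C) × (1-K) = 255 × 0.95 × 0.81 = 196.2225 → 196
G = 255 × (1-M) × (1-K) = 255 × 0.86 × 0.81 = 177.633 → 178
B = 255 × (1-Y) × (1-K) = 255 × 0.96 × 0.81 = 198.288 → 198
= RGB(196, 178, 198)


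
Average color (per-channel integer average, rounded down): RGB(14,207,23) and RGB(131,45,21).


Midpoint: each channel = ⌊(C₁+C₂)/2⌋
R: ⌊(14+131)/2⌋ = 72
G: ⌊(207+45)/2⌋ = 126
B: ⌊(23+21)/2⌋ = 22
= RGB(72, 126, 22)


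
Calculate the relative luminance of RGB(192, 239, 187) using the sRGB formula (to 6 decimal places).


Linearize each channel (sRGB transfer function): c = v/255; c_lin = c/12.92 if c ≤ 0.04045, else ((c+0.055)/1.055)^2.4
  R: 192/255 ≈ 0.752941 > 0.04045 → ((0.752941+0.055)/1.055)^2.4 ≈ 0.527115
  G: 239/255 ≈ 0.937255 > 0.04045 → ((0.937255+0.055)/1.055)^2.4 ≈ 0.863157
  B: 187/255 ≈ 0.733333 > 0.04045 → ((0.733333+0.055)/1.055)^2.4 ≈ 0.496933
R_lin = 0.527115, G_lin = 0.863157, B_lin = 0.496933
L = 0.2126×R + 0.7152×G + 0.0722×B
L = 0.2126×0.527115 + 0.7152×0.863157 + 0.0722×0.496933
L ≈ 0.765273


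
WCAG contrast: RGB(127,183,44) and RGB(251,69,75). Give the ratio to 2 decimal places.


Linearize each sRGB channel c=v/255: c/12.92 if c ≤ 0.04045 else ((c+0.055)/1.055)^2.4
L = 0.2126×R_lin + 0.7152×G_lin + 0.0722×B_lin
Color 1 (127,183,44):
  R=127: 127/255≈0.4980 > 0.04045 → ((0.4980+0.055)/1.055)^2.4 ≈ 0.21223
  G=183: 183/255≈0.7176 > 0.04045 → ((0.7176+0.055)/1.055)^2.4 ≈ 0.47353
  B=44: 44/255≈0.1725 > 0.04045 → ((0.1725+0.055)/1.055)^2.4 ≈ 0.02519
  L1 = 0.2126×0.21223 + 0.7152×0.47353 + 0.0722×0.02519 ≈ 0.38561
Color 2 (251,69,75):
  R=251: 251/255≈0.9843 > 0.04045 → ((0.9843+0.055)/1.055)^2.4 ≈ 0.96469
  G=69: 69/255≈0.2706 > 0.04045 → ((0.2706+0.055)/1.055)^2.4 ≈ 0.05951
  B=75: 75/255≈0.2941 > 0.04045 → ((0.2941+0.055)/1.055)^2.4 ≈ 0.07036
  L2 = 0.2126×0.96469 + 0.7152×0.05951 + 0.0722×0.07036 ≈ 0.25273
Lighter = 0.38561, Darker = 0.25273
Ratio = (L_lighter + 0.05) / (L_darker + 0.05)
Ratio = (0.38561 + 0.05) / (0.25273 + 0.05) = 0.43561 / 0.30273 ≈ 1.4389
Ratio ≈ 1.44:1


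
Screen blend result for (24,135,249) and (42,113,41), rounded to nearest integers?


Screen: C = 255 - (255-A)×(255-B)/255, rounded to nearest integer
R: 255 - (255-24)×(255-42)/255 = 255 - 49203/255 ≈ 255 - 192.953 = 62.047 → 62
G: 255 - (255-135)×(255-113)/255 = 255 - 17040/255 ≈ 255 - 66.824 = 188.176 → 188
B: 255 - (255-249)×(255-41)/255 = 255 - 1284/255 ≈ 255 - 5.035 = 249.965 → 250
= RGB(62, 188, 250)


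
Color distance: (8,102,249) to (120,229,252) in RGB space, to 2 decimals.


d = √[(R₁-R₂)² + (G₁-G₂)² + (B₁-B₂)²]
d = √[(8-120)² + (102-229)² + (249-252)²]
d = √[12544 + 16129 + 9]
d = √28682
d ≈ 169.36


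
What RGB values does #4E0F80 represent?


4E → 78 (R)
0F → 15 (G)
80 → 128 (B)
= RGB(78, 15, 128)


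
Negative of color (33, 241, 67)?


Invert: (255-R, 255-G, 255-B)
R: 255-33 = 222
G: 255-241 = 14
B: 255-67 = 188
= RGB(222, 14, 188)


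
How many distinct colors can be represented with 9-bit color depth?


Colors = 2^bits = 2^9
= 512 colors


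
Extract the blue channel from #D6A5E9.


Color: #D6A5E9
R = D6 = 214
G = A5 = 165
B = E9 = 233
Blue = 233


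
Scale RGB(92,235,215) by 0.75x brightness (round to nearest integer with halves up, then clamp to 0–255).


Multiply each channel by 0.75, round half up, clamp to [0, 255]
R: 92×0.75 = 69
G: 235×0.75 = 176.25 → round → 176
B: 215×0.75 = 161.25 → round → 161
= RGB(69, 176, 161)


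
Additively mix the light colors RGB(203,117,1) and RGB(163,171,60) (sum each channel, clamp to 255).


Additive: each channel = min(255, C₁+C₂)
R: 203+163 = 366 → 255
G: 117+171 = 288 → 255
B: 1+60 = 61 → 61
= RGB(255, 255, 61)


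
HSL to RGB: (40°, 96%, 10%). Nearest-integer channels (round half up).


H=40°, S=0.96, L=0.10
C = (1-|2L-1|)×S = (1-|-0.80|)×0.96 = 0.192
H' = H/60 = 40/60 ≈ 0.6667; X = C×(1-|H' mod 2 - 1|) = 0.128
m = L - C/2 = 0.10 - 0.096 = 0.004
Sector ⌊H'⌋ = 0 → (R',G',B') = (0.192, 0.128, 0.0)
RGB = ((R'+m)×255, (G'+m)×255, (B'+m)×255) = (49.98, 33.66, 1.02)
Round half up → RGB(50, 34, 1)


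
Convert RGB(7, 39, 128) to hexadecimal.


R = 7 → 07 (hex)
G = 39 → 27 (hex)
B = 128 → 80 (hex)
Hex = #072780


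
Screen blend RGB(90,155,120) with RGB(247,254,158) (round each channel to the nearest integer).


Screen: C = 255 - (255-A)×(255-B)/255, rounded to nearest integer
R: 255 - (255-90)×(255-247)/255 = 255 - 1320/255 ≈ 255 - 5.176 = 249.824 → 250
G: 255 - (255-155)×(255-254)/255 = 255 - 100/255 ≈ 255 - 0.392 = 254.608 → 255
B: 255 - (255-120)×(255-158)/255 = 255 - 13095/255 ≈ 255 - 51.353 = 203.647 → 204
= RGB(250, 255, 204)


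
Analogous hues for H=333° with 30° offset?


Base hue: 333°
Left analog: (333 - 30) mod 360 = 303°
Right analog: (333 + 30) mod 360 = 3°
Analogous hues = 303° and 3°


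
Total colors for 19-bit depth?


Colors = 2^bits = 2^19
= 524,288 colors


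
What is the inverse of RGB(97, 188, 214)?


Invert: (255-R, 255-G, 255-B)
R: 255-97 = 158
G: 255-188 = 67
B: 255-214 = 41
= RGB(158, 67, 41)


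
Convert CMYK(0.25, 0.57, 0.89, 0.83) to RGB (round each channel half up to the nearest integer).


R = 255 × (1-C) × (1-K) = 255 × 0.75 × 0.17 = 32.5125 → 33
G = 255 × (1-M) × (1-K) = 255 × 0.43 × 0.17 = 18.6405 → 19
B = 255 × (1-Y) × (1-K) = 255 × 0.11 × 0.17 = 4.7685 → 5
= RGB(33, 19, 5)


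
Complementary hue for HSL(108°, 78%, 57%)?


Complement = opposite side of color wheel = hue + 180°
H' = (108 + 180) mod 360 = 288°
S and L unchanged.
= HSL(288°, 78%, 57%)


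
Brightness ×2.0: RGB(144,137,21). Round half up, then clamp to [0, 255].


Multiply each channel by 2.0, round half up, clamp to [0, 255]
R: 144×2.0 = 288 → clamp → 255
G: 137×2.0 = 274 → clamp → 255
B: 21×2.0 = 42
= RGB(255, 255, 42)


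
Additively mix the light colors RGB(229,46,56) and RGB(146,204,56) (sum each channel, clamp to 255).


Additive: each channel = min(255, C₁+C₂)
R: 229+146 = 375 → 255
G: 46+204 = 250 → 250
B: 56+56 = 112 → 112
= RGB(255, 250, 112)


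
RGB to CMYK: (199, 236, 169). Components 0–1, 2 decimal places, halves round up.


R'=199/255≈0.7804, G'=236/255≈0.9255, B'=169/255≈0.6627
K = 1 - max(R',G',B') = 1 - 236/255 = 19/255 = 0.07450… → 0.07
(1-R'-K)/(1-K) simplifies to (max-R)/max with max = 236:
C = (236-199)/236 = 37/236 = 0.15677… → 0.16
M = (236-236)/236 = 0/236 = 0 → 0.00
Y = (236-169)/236 = 67/236 = 0.28389… → 0.28
= CMYK(0.16, 0.00, 0.28, 0.07)


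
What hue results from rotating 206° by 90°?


New hue = (H + rotation) mod 360
New hue = (206 + 90) mod 360
= 296 mod 360
= 296°


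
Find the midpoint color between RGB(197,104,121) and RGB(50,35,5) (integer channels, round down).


Midpoint: each channel = ⌊(C₁+C₂)/2⌋
R: ⌊(197+50)/2⌋ = 123
G: ⌊(104+35)/2⌋ = 69
B: ⌊(121+5)/2⌋ = 63
= RGB(123, 69, 63)


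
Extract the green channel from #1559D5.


Color: #1559D5
R = 15 = 21
G = 59 = 89
B = D5 = 213
Green = 89


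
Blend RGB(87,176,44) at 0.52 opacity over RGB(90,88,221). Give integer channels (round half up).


C = α×F + (1-α)×B, with 1-α = 0.48
R: 0.52×87 + 0.48×90 = 45.24 + 43.20 = 88.44 → 88
G: 0.52×176 + 0.48×88 = 91.52 + 42.24 = 133.76 → 134
B: 0.52×44 + 0.48×221 = 22.88 + 106.08 = 128.96 → 129
= RGB(88, 134, 129)


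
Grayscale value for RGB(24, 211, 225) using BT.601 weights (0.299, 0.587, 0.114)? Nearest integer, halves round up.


Gray = 0.299×R + 0.587×G + 0.114×B
Gray = 0.299×24 + 0.587×211 + 0.114×225
Gray = 7.176 + 123.857 + 25.650
Gray = 156.683 → round half up → 157
Gray = 157


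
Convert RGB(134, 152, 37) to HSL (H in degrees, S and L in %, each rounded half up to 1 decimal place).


Normalize: R'=134/255≈0.5255, G'=152/255≈0.5961, B'=37/255≈0.1451
Max=152/255, Min=37/255, Δ=Max-Min=115/255
L = (Max+Min)/2 = (152+37)/510 = 189/510 = 0.37058… → L = 37.1%
L ≤ 0.5 → S = Δ/(Max+Min) = 115/(152+37) = 115/189 = 0.60846… → S = 60.8%
(the 1/255 factors cancel in S and H, so raw channel differences can be used)
Max is G' → H = 60 × ((B-R)/Δ + 2) = 60 × ((37-134)/115 + 2)
  -97/115 + 2 = -0.8434… + 2 = 1.1565…
  H = 60 × 1.1565… = 69.391…° → H = 69.4°
= HSL(69.4°, 60.8%, 37.1%)


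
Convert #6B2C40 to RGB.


6B → 107 (R)
2C → 44 (G)
40 → 64 (B)
= RGB(107, 44, 64)


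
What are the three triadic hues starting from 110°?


Triadic: equally spaced at 120° intervals
H1 = 110°
H2 = (110 + 120) mod 360 = 230°
H3 = (110 + 240) mod 360 = 350°
Triadic = 110°, 230°, 350°


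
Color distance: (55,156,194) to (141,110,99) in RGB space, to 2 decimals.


d = √[(R₁-R₂)² + (G₁-G₂)² + (B₁-B₂)²]
d = √[(55-141)² + (156-110)² + (194-99)²]
d = √[7396 + 2116 + 9025]
d = √18537
d ≈ 136.15


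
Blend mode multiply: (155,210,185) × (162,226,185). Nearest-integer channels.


Multiply: C = A×B/255, rounded to nearest integer
R: 155×162/255 = 25110/255 ≈ 98.471 → 98
G: 210×226/255 = 47460/255 ≈ 186.118 → 186
B: 185×185/255 = 34225/255 ≈ 134.216 → 134
= RGB(98, 186, 134)


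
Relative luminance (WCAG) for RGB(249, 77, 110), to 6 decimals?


Linearize each channel (sRGB transfer function): c = v/255; c_lin = c/12.92 if c ≤ 0.04045, else ((c+0.055)/1.055)^2.4
  R: 249/255 ≈ 0.976471 > 0.04045 → ((0.976471+0.055)/1.055)^2.4 ≈ 0.947307
  G: 77/255 ≈ 0.301961 > 0.04045 → ((0.301961+0.055)/1.055)^2.4 ≈ 0.074214
  B: 110/255 ≈ 0.431373 > 0.04045 → ((0.431373+0.055)/1.055)^2.4 ≈ 0.155926
R_lin = 0.947307, G_lin = 0.074214, B_lin = 0.155926
L = 0.2126×R + 0.7152×G + 0.0722×B
L = 0.2126×0.947307 + 0.7152×0.074214 + 0.0722×0.155926
L ≈ 0.265733


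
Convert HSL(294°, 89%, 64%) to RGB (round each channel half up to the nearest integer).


H=294°, S=0.89, L=0.64
C = (1-|2L-1|)×S = (1-|0.28|)×0.89 = 0.6408
H' = H/60 = 294/60 ≈ 4.9000; X = C×(1-|H' mod 2 - 1|) = 0.57672
m = L - C/2 = 0.64 - 0.3204 = 0.3196
Sector ⌊H'⌋ = 4 → (R',G',B') = (0.57672, 0.0, 0.6408)
RGB = ((R'+m)×255, (G'+m)×255, (B'+m)×255) = (228.5616, 81.498, 244.902)
Round half up → RGB(229, 81, 245)


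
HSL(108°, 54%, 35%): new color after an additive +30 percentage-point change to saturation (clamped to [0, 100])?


Original S = 54%
Adjustment = +30 percentage points
New S = 54 + (30) = 84
Clamp to [0, 100] → 84
= HSL(108°, 84%, 35%)


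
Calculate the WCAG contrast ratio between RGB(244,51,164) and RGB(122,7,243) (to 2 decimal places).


Linearize each sRGB channel c=v/255: c/12.92 if c ≤ 0.04045 else ((c+0.055)/1.055)^2.4
L = 0.2126×R_lin + 0.7152×G_lin + 0.0722×B_lin
Color 1 (244,51,164):
  R=244: 244/255≈0.9569 > 0.04045 → ((0.9569+0.055)/1.055)^2.4 ≈ 0.90466
  G=51: 51/255≈0.2000 > 0.04045 → ((0.2000+0.055)/1.055)^2.4 ≈ 0.03310
  B=164: 164/255≈0.6431 > 0.04045 → ((0.6431+0.055)/1.055)^2.4 ≈ 0.37124
  L1 = 0.2126×0.90466 + 0.7152×0.03310 + 0.0722×0.37124 ≈ 0.24281
Color 2 (122,7,243):
  R=122: 122/255≈0.4784 > 0.04045 → ((0.4784+0.055)/1.055)^2.4 ≈ 0.19462
  G=7: 7/255≈0.0275 ≤ 0.04045 → 0.0275/12.92 ≈ 0.00212
  B=243: 243/255≈0.9529 > 0.04045 → ((0.9529+0.055)/1.055)^2.4 ≈ 0.89627
  L2 = 0.2126×0.19462 + 0.7152×0.00212 + 0.0722×0.89627 ≈ 0.10761
Lighter = 0.24281, Darker = 0.10761
Ratio = (L_lighter + 0.05) / (L_darker + 0.05)
Ratio = (0.24281 + 0.05) / (0.10761 + 0.05) = 0.29281 / 0.15761 ≈ 1.8579
Ratio ≈ 1.86:1


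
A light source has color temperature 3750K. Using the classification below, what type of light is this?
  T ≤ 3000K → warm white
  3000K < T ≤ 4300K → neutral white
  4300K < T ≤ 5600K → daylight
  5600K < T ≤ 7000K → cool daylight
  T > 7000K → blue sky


Temperature: 3750K
3000K < 3750K ≤ 4300K → neutral white
Classification: neutral white


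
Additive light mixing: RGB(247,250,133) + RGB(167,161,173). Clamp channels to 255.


Additive: each channel = min(255, C₁+C₂)
R: 247+167 = 414 → 255
G: 250+161 = 411 → 255
B: 133+173 = 306 → 255
= RGB(255, 255, 255)


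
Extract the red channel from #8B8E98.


Color: #8B8E98
R = 8B = 139
G = 8E = 142
B = 98 = 152
Red = 139


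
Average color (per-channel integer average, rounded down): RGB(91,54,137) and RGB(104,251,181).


Midpoint: each channel = ⌊(C₁+C₂)/2⌋
R: ⌊(91+104)/2⌋ = 97
G: ⌊(54+251)/2⌋ = 152
B: ⌊(137+181)/2⌋ = 159
= RGB(97, 152, 159)


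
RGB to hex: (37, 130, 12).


R = 37 → 25 (hex)
G = 130 → 82 (hex)
B = 12 → 0C (hex)
Hex = #25820C


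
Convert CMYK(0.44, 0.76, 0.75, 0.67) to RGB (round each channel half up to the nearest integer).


R = 255 × (1-C) × (1-K) = 255 × 0.56 × 0.33 = 47.124 → 47
G = 255 × (1-M) × (1-K) = 255 × 0.24 × 0.33 = 20.196 → 20
B = 255 × (1-Y) × (1-K) = 255 × 0.25 × 0.33 = 21.0375 → 21
= RGB(47, 20, 21)


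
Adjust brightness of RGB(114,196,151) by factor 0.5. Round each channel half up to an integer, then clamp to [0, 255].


Multiply each channel by 0.5, round half up, clamp to [0, 255]
R: 114×0.5 = 57
G: 196×0.5 = 98
B: 151×0.5 = 75.5 → round → 76
= RGB(57, 98, 76)


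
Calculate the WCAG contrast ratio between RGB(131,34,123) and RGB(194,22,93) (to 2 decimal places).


Linearize each sRGB channel c=v/255: c/12.92 if c ≤ 0.04045 else ((c+0.055)/1.055)^2.4
L = 0.2126×R_lin + 0.7152×G_lin + 0.0722×B_lin
Color 1 (131,34,123):
  R=131: 131/255≈0.5137 > 0.04045 → ((0.5137+0.055)/1.055)^2.4 ≈ 0.22697
  G=34: 34/255≈0.1333 > 0.04045 → ((0.1333+0.055)/1.055)^2.4 ≈ 0.01600
  B=123: 123/255≈0.4824 > 0.04045 → ((0.4824+0.055)/1.055)^2.4 ≈ 0.19807
  L1 = 0.2126×0.22697 + 0.7152×0.01600 + 0.0722×0.19807 ≈ 0.07399
Color 2 (194,22,93):
  R=194: 194/255≈0.7608 > 0.04045 → ((0.7608+0.055)/1.055)^2.4 ≈ 0.53948
  G=22: 22/255≈0.0863 > 0.04045 → ((0.0863+0.055)/1.055)^2.4 ≈ 0.00802
  B=93: 93/255≈0.3647 > 0.04045 → ((0.3647+0.055)/1.055)^2.4 ≈ 0.10946
  L2 = 0.2126×0.53948 + 0.7152×0.00802 + 0.0722×0.10946 ≈ 0.12833
Lighter = 0.12833, Darker = 0.07399
Ratio = (L_lighter + 0.05) / (L_darker + 0.05)
Ratio = (0.12833 + 0.05) / (0.07399 + 0.05) = 0.17833 / 0.12399 ≈ 1.4383
Ratio ≈ 1.44:1


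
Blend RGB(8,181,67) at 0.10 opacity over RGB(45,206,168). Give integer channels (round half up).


C = α×F + (1-α)×B, with 1-α = 0.90
R: 0.10×8 + 0.90×45 = 0.80 + 40.50 = 41.30 → 41
G: 0.10×181 + 0.90×206 = 18.10 + 185.40 = 203.50 → 204
B: 0.10×67 + 0.90×168 = 6.70 + 151.20 = 157.90 → 158
= RGB(41, 204, 158)


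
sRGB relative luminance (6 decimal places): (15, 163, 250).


Linearize each channel (sRGB transfer function): c = v/255; c_lin = c/12.92 if c ≤ 0.04045, else ((c+0.055)/1.055)^2.4
  R: 15/255 ≈ 0.058824 > 0.04045 → ((0.058824+0.055)/1.055)^2.4 ≈ 0.004777
  G: 163/255 ≈ 0.639216 > 0.04045 → ((0.639216+0.055)/1.055)^2.4 ≈ 0.366253
  B: 250/255 ≈ 0.980392 > 0.04045 → ((0.980392+0.055)/1.055)^2.4 ≈ 0.955973
R_lin = 0.004777, G_lin = 0.366253, B_lin = 0.955973
L = 0.2126×R + 0.7152×G + 0.0722×B
L = 0.2126×0.004777 + 0.7152×0.366253 + 0.0722×0.955973
L ≈ 0.331981


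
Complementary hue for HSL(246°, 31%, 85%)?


Complement = opposite side of color wheel = hue + 180°
H' = (246 + 180) mod 360 = 66°
S and L unchanged.
= HSL(66°, 31%, 85%)


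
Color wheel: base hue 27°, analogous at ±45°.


Base hue: 27°
Left analog: (27 - 45) mod 360 = 342°
Right analog: (27 + 45) mod 360 = 72°
Analogous hues = 342° and 72°


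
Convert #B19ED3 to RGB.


B1 → 177 (R)
9E → 158 (G)
D3 → 211 (B)
= RGB(177, 158, 211)


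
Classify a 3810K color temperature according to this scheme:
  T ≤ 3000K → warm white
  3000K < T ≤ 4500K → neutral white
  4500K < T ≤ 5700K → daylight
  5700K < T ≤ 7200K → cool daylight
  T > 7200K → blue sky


Temperature: 3810K
3000K < 3810K ≤ 4500K → neutral white
Classification: neutral white


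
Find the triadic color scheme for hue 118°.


Triadic: equally spaced at 120° intervals
H1 = 118°
H2 = (118 + 120) mod 360 = 238°
H3 = (118 + 240) mod 360 = 358°
Triadic = 118°, 238°, 358°


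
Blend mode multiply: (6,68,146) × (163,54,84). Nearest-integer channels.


Multiply: C = A×B/255, rounded to nearest integer
R: 6×163/255 = 978/255 ≈ 3.835 → 4
G: 68×54/255 = 3672/255 ≈ 14.400 → 14
B: 146×84/255 = 12264/255 ≈ 48.094 → 48
= RGB(4, 14, 48)


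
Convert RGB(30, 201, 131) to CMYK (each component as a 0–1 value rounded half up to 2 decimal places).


R'=30/255≈0.1176, G'=201/255≈0.7882, B'=131/255≈0.5137
K = 1 - max(R',G',B') = 1 - 201/255 = 54/255 = 0.21176… → 0.21
(1-R'-K)/(1-K) simplifies to (max-R)/max with max = 201:
C = (201-30)/201 = 171/201 = 0.85074… → 0.85
M = (201-201)/201 = 0/201 = 0 → 0.00
Y = (201-131)/201 = 70/201 = 0.34825… → 0.35
= CMYK(0.85, 0.00, 0.35, 0.21)


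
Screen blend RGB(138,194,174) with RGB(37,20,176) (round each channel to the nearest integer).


Screen: C = 255 - (255-A)×(255-B)/255, rounded to nearest integer
R: 255 - (255-138)×(255-37)/255 = 255 - 25506/255 ≈ 255 - 100.024 = 154.976 → 155
G: 255 - (255-194)×(255-20)/255 = 255 - 14335/255 ≈ 255 - 56.216 = 198.784 → 199
B: 255 - (255-174)×(255-176)/255 = 255 - 6399/255 ≈ 255 - 25.094 = 229.906 → 230
= RGB(155, 199, 230)


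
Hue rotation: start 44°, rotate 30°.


New hue = (H + rotation) mod 360
New hue = (44 + 30) mod 360
= 74 mod 360
= 74°


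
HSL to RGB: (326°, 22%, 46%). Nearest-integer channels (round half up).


H=326°, S=0.22, L=0.46
C = (1-|2L-1|)×S = (1-|-0.08|)×0.22 = 0.2024
H' = H/60 = 326/60 ≈ 5.4333; X = C×(1-|H' mod 2 - 1|) ≈ 0.1147
m = L - C/2 = 0.46 - 0.1012 = 0.3588
Sector ⌊H'⌋ = 5 → (R',G',B') = (0.2024, 0.0, ≈0.1147)
RGB = ((R'+m)×255, (G'+m)×255, (B'+m)×255) = (143.106, 91.494, 120.7408)
Round half up → RGB(143, 91, 121)


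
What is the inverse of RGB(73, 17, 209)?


Invert: (255-R, 255-G, 255-B)
R: 255-73 = 182
G: 255-17 = 238
B: 255-209 = 46
= RGB(182, 238, 46)


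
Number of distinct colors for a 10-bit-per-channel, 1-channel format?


Total bits = 10 bits/channel × 1 channels = 10 bits
Distinct colors = 2^10
= 1,024 colors


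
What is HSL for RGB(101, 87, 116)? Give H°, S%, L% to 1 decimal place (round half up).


Normalize: R'=101/255≈0.3961, G'=87/255≈0.3412, B'=116/255≈0.4549
Max=116/255, Min=87/255, Δ=Max-Min=29/255
L = (Max+Min)/2 = (116+87)/510 = 203/510 = 0.39803… → L = 39.8%
L ≤ 0.5 → S = Δ/(Max+Min) = 29/(116+87) = 29/203 = 0.14285… → S = 14.3%
(the 1/255 factors cancel in S and H, so raw channel differences can be used)
Max is B' → H = 60 × ((R-G)/Δ + 4) = 60 × ((101-87)/29 + 4)
  14/29 + 4 = 0.4827… + 4 = 4.4827…
  H = 60 × 4.4827… = 268.965…° → H = 269.0°
= HSL(269.0°, 14.3%, 39.8%)


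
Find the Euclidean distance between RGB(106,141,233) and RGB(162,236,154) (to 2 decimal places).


d = √[(R₁-R₂)² + (G₁-G₂)² + (B₁-B₂)²]
d = √[(106-162)² + (141-236)² + (233-154)²]
d = √[3136 + 9025 + 6241]
d = √18402
d ≈ 135.65


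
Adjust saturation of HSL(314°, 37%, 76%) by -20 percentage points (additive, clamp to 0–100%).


Original S = 37%
Adjustment = -20 percentage points
New S = 37 + (-20) = 17
Clamp to [0, 100] → 17
= HSL(314°, 17%, 76%)


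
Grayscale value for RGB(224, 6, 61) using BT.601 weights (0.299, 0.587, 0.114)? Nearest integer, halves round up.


Gray = 0.299×R + 0.587×G + 0.114×B
Gray = 0.299×224 + 0.587×6 + 0.114×61
Gray = 66.976 + 3.522 + 6.954
Gray = 77.452 → round half up → 77
Gray = 77


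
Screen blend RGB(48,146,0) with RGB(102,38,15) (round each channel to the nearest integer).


Screen: C = 255 - (255-A)×(255-B)/255, rounded to nearest integer
R: 255 - (255-48)×(255-102)/255 = 255 - 31671/255 ≈ 255 - 124.200 = 130.800 → 131
G: 255 - (255-146)×(255-38)/255 = 255 - 23653/255 ≈ 255 - 92.757 = 162.243 → 162
B: 255 - (255-0)×(255-15)/255 = 255 - 61200/255 ≈ 255 - 240.000 = 15.000 → 15
= RGB(131, 162, 15)


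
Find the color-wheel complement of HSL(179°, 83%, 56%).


Complement = opposite side of color wheel = hue + 180°
H' = (179 + 180) mod 360 = 359°
S and L unchanged.
= HSL(359°, 83%, 56%)


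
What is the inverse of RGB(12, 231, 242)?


Invert: (255-R, 255-G, 255-B)
R: 255-12 = 243
G: 255-231 = 24
B: 255-242 = 13
= RGB(243, 24, 13)


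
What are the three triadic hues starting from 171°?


Triadic: equally spaced at 120° intervals
H1 = 171°
H2 = (171 + 120) mod 360 = 291°
H3 = (171 + 240) mod 360 = 51°
Triadic = 171°, 291°, 51°


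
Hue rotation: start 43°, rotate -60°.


New hue = (H + rotation) mod 360
New hue = (43 -60) mod 360
= -17 mod 360
= 343°


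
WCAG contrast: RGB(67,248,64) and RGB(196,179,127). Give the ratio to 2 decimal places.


Linearize each sRGB channel c=v/255: c/12.92 if c ≤ 0.04045 else ((c+0.055)/1.055)^2.4
L = 0.2126×R_lin + 0.7152×G_lin + 0.0722×B_lin
Color 1 (67,248,64):
  R=67: 67/255≈0.2627 > 0.04045 → ((0.2627+0.055)/1.055)^2.4 ≈ 0.05613
  G=248: 248/255≈0.9725 > 0.04045 → ((0.9725+0.055)/1.055)^2.4 ≈ 0.93869
  B=64: 64/255≈0.2510 > 0.04045 → ((0.2510+0.055)/1.055)^2.4 ≈ 0.05127
  L1 = 0.2126×0.05613 + 0.7152×0.93869 + 0.0722×0.05127 ≈ 0.68698
Color 2 (196,179,127):
  R=196: 196/255≈0.7686 > 0.04045 → ((0.7686+0.055)/1.055)^2.4 ≈ 0.55201
  G=179: 179/255≈0.7020 > 0.04045 → ((0.7020+0.055)/1.055)^2.4 ≈ 0.45079
  B=127: 127/255≈0.4980 > 0.04045 → ((0.4980+0.055)/1.055)^2.4 ≈ 0.21223
  L2 = 0.2126×0.55201 + 0.7152×0.45079 + 0.0722×0.21223 ≈ 0.45508
Lighter = 0.68698, Darker = 0.45508
Ratio = (L_lighter + 0.05) / (L_darker + 0.05)
Ratio = (0.68698 + 0.05) / (0.45508 + 0.05) = 0.73698 / 0.50508 ≈ 1.4591
Ratio ≈ 1.46:1


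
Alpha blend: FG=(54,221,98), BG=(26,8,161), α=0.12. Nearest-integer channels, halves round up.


C = α×F + (1-α)×B, with 1-α = 0.88
R: 0.12×54 + 0.88×26 = 6.48 + 22.88 = 29.36 → 29
G: 0.12×221 + 0.88×8 = 26.52 + 7.04 = 33.56 → 34
B: 0.12×98 + 0.88×161 = 11.76 + 141.68 = 153.44 → 153
= RGB(29, 34, 153)


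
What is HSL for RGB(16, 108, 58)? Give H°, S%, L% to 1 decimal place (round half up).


Normalize: R'=16/255≈0.0627, G'=108/255≈0.4235, B'=58/255≈0.2275
Max=108/255, Min=16/255, Δ=Max-Min=92/255
L = (Max+Min)/2 = (108+16)/510 = 124/510 = 0.24313… → L = 24.3%
L ≤ 0.5 → S = Δ/(Max+Min) = 92/(108+16) = 92/124 = 0.74193… → S = 74.2%
(the 1/255 factors cancel in S and H, so raw channel differences can be used)
Max is G' → H = 60 × ((B-R)/Δ + 2) = 60 × ((58-16)/92 + 2)
  42/92 + 2 = 0.4565… + 2 = 2.4565…
  H = 60 × 2.4565… = 147.391…° → H = 147.4°
= HSL(147.4°, 74.2%, 24.3%)


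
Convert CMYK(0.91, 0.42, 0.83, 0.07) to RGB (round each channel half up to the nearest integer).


R = 255 × (1-C) × (1-K) = 255 × 0.09 × 0.93 = 21.3435 → 21
G = 255 × (1-M) × (1-K) = 255 × 0.58 × 0.93 = 137.547 → 138
B = 255 × (1-Y) × (1-K) = 255 × 0.17 × 0.93 = 40.3155 → 40
= RGB(21, 138, 40)


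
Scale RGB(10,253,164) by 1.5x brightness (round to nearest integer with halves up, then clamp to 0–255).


Multiply each channel by 1.5, round half up, clamp to [0, 255]
R: 10×1.5 = 15
G: 253×1.5 = 379.5 → round → 380 → clamp → 255
B: 164×1.5 = 246
= RGB(15, 255, 246)


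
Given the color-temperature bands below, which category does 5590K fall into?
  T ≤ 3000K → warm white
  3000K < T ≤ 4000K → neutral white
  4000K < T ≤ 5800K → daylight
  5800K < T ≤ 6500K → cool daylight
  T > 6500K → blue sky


Temperature: 5590K
4000K < 5590K ≤ 5800K → daylight
Classification: daylight


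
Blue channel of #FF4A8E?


Color: #FF4A8E
R = FF = 255
G = 4A = 74
B = 8E = 142
Blue = 142


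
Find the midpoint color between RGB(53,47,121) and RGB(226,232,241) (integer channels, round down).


Midpoint: each channel = ⌊(C₁+C₂)/2⌋
R: ⌊(53+226)/2⌋ = 139
G: ⌊(47+232)/2⌋ = 139
B: ⌊(121+241)/2⌋ = 181
= RGB(139, 139, 181)


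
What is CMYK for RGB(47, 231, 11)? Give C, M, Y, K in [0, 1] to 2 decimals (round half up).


R'=47/255≈0.1843, G'=231/255≈0.9059, B'=11/255≈0.0431
K = 1 - max(R',G',B') = 1 - 231/255 = 24/255 = 0.09411… → 0.09
(1-R'-K)/(1-K) simplifies to (max-R)/max with max = 231:
C = (231-47)/231 = 184/231 = 0.79653… → 0.80
M = (231-231)/231 = 0/231 = 0 → 0.00
Y = (231-11)/231 = 220/231 = 0.95238… → 0.95
= CMYK(0.80, 0.00, 0.95, 0.09)


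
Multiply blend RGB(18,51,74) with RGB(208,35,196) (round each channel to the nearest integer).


Multiply: C = A×B/255, rounded to nearest integer
R: 18×208/255 = 3744/255 ≈ 14.682 → 15
G: 51×35/255 = 1785/255 ≈ 7.000 → 7
B: 74×196/255 = 14504/255 ≈ 56.878 → 57
= RGB(15, 7, 57)


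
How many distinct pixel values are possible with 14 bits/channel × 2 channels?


Total bits = 14 bits/channel × 2 channels = 28 bits
Distinct pixel values = 2^28
= 268,435,456 pixel values


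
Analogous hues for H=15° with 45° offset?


Base hue: 15°
Left analog: (15 - 45) mod 360 = 330°
Right analog: (15 + 45) mod 360 = 60°
Analogous hues = 330° and 60°


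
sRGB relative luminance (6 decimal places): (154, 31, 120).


Linearize each channel (sRGB transfer function): c = v/255; c_lin = c/12.92 if c ≤ 0.04045, else ((c+0.055)/1.055)^2.4
  R: 154/255 ≈ 0.603922 > 0.04045 → ((0.603922+0.055)/1.055)^2.4 ≈ 0.323143
  G: 31/255 ≈ 0.121569 > 0.04045 → ((0.121569+0.055)/1.055)^2.4 ≈ 0.013702
  B: 120/255 ≈ 0.470588 > 0.04045 → ((0.470588+0.055)/1.055)^2.4 ≈ 0.187821
R_lin = 0.323143, G_lin = 0.013702, B_lin = 0.187821
L = 0.2126×R + 0.7152×G + 0.0722×B
L = 0.2126×0.323143 + 0.7152×0.013702 + 0.0722×0.187821
L ≈ 0.092061


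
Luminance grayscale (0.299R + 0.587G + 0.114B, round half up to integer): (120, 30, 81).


Gray = 0.299×R + 0.587×G + 0.114×B
Gray = 0.299×120 + 0.587×30 + 0.114×81
Gray = 35.880 + 17.610 + 9.234
Gray = 62.724 → round half up → 63
Gray = 63


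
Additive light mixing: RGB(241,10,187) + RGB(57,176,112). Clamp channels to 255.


Additive: each channel = min(255, C₁+C₂)
R: 241+57 = 298 → 255
G: 10+176 = 186 → 186
B: 187+112 = 299 → 255
= RGB(255, 186, 255)


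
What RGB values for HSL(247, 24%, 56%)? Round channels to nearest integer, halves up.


H=247°, S=0.24, L=0.56
C = (1-|2L-1|)×S = (1-|0.12|)×0.24 = 0.2112
H' = H/60 = 247/60 ≈ 4.1167; X = C×(1-|H' mod 2 - 1|) = 0.02464
m = L - C/2 = 0.56 - 0.1056 = 0.4544
Sector ⌊H'⌋ = 4 → (R',G',B') = (0.02464, 0.0, 0.2112)
RGB = ((R'+m)×255, (G'+m)×255, (B'+m)×255) = (122.1552, 115.872, 169.728)
Round half up → RGB(122, 116, 170)


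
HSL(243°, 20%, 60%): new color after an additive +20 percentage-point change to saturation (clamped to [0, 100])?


Original S = 20%
Adjustment = +20 percentage points
New S = 20 + (20) = 40
Clamp to [0, 100] → 40
= HSL(243°, 40%, 60%)


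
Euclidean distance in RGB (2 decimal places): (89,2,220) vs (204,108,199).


d = √[(R₁-R₂)² + (G₁-G₂)² + (B₁-B₂)²]
d = √[(89-204)² + (2-108)² + (220-199)²]
d = √[13225 + 11236 + 441]
d = √24902
d ≈ 157.80


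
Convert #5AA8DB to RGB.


5A → 90 (R)
A8 → 168 (G)
DB → 219 (B)
= RGB(90, 168, 219)


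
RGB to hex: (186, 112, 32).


R = 186 → BA (hex)
G = 112 → 70 (hex)
B = 32 → 20 (hex)
Hex = #BA7020


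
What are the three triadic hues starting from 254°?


Triadic: equally spaced at 120° intervals
H1 = 254°
H2 = (254 + 120) mod 360 = 14°
H3 = (254 + 240) mod 360 = 134°
Triadic = 254°, 14°, 134°


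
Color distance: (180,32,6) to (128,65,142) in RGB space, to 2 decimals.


d = √[(R₁-R₂)² + (G₁-G₂)² + (B₁-B₂)²]
d = √[(180-128)² + (32-65)² + (6-142)²]
d = √[2704 + 1089 + 18496]
d = √22289
d ≈ 149.30


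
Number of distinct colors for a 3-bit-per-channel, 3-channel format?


Total bits = 3 bits/channel × 3 channels = 9 bits
Distinct colors = 2^9
= 512 colors


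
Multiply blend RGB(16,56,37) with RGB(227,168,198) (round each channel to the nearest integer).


Multiply: C = A×B/255, rounded to nearest integer
R: 16×227/255 = 3632/255 ≈ 14.243 → 14
G: 56×168/255 = 9408/255 ≈ 36.894 → 37
B: 37×198/255 = 7326/255 ≈ 28.729 → 29
= RGB(14, 37, 29)


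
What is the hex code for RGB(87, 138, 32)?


R = 87 → 57 (hex)
G = 138 → 8A (hex)
B = 32 → 20 (hex)
Hex = #578A20


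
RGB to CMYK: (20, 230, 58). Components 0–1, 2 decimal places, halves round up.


R'=20/255≈0.0784, G'=230/255≈0.9020, B'=58/255≈0.2275
K = 1 - max(R',G',B') = 1 - 230/255 = 25/255 = 0.09803… → 0.10
(1-R'-K)/(1-K) simplifies to (max-R)/max with max = 230:
C = (230-20)/230 = 210/230 = 0.91304… → 0.91
M = (230-230)/230 = 0/230 = 0 → 0.00
Y = (230-58)/230 = 172/230 = 0.74782… → 0.75
= CMYK(0.91, 0.00, 0.75, 0.10)


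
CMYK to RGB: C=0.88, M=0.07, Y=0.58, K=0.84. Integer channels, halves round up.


R = 255 × (1-C) × (1-K) = 255 × 0.12 × 0.16 = 4.896 → 5
G = 255 × (1-M) × (1-K) = 255 × 0.93 × 0.16 = 37.944 → 38
B = 255 × (1-Y) × (1-K) = 255 × 0.42 × 0.16 = 17.136 → 17
= RGB(5, 38, 17)


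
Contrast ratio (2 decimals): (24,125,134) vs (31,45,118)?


Linearize each sRGB channel c=v/255: c/12.92 if c ≤ 0.04045 else ((c+0.055)/1.055)^2.4
L = 0.2126×R_lin + 0.7152×G_lin + 0.0722×B_lin
Color 1 (24,125,134):
  R=24: 24/255≈0.0941 > 0.04045 → ((0.0941+0.055)/1.055)^2.4 ≈ 0.00913
  G=125: 125/255≈0.4902 > 0.04045 → ((0.4902+0.055)/1.055)^2.4 ≈ 0.20508
  B=134: 134/255≈0.5255 > 0.04045 → ((0.5255+0.055)/1.055)^2.4 ≈ 0.23840
  L1 = 0.2126×0.00913 + 0.7152×0.20508 + 0.0722×0.23840 ≈ 0.16583
Color 2 (31,45,118):
  R=31: 31/255≈0.1216 > 0.04045 → ((0.1216+0.055)/1.055)^2.4 ≈ 0.01370
  G=45: 45/255≈0.1765 > 0.04045 → ((0.1765+0.055)/1.055)^2.4 ≈ 0.02624
  B=118: 118/255≈0.4627 > 0.04045 → ((0.4627+0.055)/1.055)^2.4 ≈ 0.18116
  L2 = 0.2126×0.01370 + 0.7152×0.02624 + 0.0722×0.18116 ≈ 0.03476
Lighter = 0.16583, Darker = 0.03476
Ratio = (L_lighter + 0.05) / (L_darker + 0.05)
Ratio = (0.16583 + 0.05) / (0.03476 + 0.05) = 0.21583 / 0.08476 ≈ 2.5463
Ratio ≈ 2.55:1
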